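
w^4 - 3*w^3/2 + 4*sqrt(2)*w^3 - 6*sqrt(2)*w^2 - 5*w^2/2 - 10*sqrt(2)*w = w*(w - 5/2)*(w + 1)*(w + 4*sqrt(2))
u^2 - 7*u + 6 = (u - 6)*(u - 1)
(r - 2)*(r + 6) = r^2 + 4*r - 12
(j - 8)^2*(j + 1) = j^3 - 15*j^2 + 48*j + 64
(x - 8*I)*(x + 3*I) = x^2 - 5*I*x + 24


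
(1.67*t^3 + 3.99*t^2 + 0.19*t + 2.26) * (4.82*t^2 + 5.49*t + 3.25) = 8.0494*t^5 + 28.4001*t^4 + 28.2484*t^3 + 24.9038*t^2 + 13.0249*t + 7.345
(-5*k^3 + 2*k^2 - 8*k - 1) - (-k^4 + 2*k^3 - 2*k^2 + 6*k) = k^4 - 7*k^3 + 4*k^2 - 14*k - 1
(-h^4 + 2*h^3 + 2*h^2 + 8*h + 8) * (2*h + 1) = -2*h^5 + 3*h^4 + 6*h^3 + 18*h^2 + 24*h + 8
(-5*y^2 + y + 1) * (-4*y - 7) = 20*y^3 + 31*y^2 - 11*y - 7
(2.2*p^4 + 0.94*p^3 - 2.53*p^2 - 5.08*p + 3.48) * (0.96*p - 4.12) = 2.112*p^5 - 8.1616*p^4 - 6.3016*p^3 + 5.5468*p^2 + 24.2704*p - 14.3376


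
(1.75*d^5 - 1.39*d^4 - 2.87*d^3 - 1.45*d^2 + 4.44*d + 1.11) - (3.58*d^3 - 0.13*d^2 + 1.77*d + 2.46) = 1.75*d^5 - 1.39*d^4 - 6.45*d^3 - 1.32*d^2 + 2.67*d - 1.35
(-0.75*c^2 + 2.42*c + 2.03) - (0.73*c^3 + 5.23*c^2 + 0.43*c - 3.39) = -0.73*c^3 - 5.98*c^2 + 1.99*c + 5.42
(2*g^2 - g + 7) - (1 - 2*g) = 2*g^2 + g + 6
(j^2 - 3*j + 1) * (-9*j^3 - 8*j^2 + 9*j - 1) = -9*j^5 + 19*j^4 + 24*j^3 - 36*j^2 + 12*j - 1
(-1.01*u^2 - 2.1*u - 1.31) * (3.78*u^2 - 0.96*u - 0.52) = -3.8178*u^4 - 6.9684*u^3 - 2.4106*u^2 + 2.3496*u + 0.6812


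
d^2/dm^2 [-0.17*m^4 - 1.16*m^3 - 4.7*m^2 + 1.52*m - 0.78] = -2.04*m^2 - 6.96*m - 9.4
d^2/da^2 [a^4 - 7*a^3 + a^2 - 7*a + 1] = 12*a^2 - 42*a + 2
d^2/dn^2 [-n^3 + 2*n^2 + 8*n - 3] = 4 - 6*n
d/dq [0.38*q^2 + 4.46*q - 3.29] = 0.76*q + 4.46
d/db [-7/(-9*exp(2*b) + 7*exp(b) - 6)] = (49 - 126*exp(b))*exp(b)/(9*exp(2*b) - 7*exp(b) + 6)^2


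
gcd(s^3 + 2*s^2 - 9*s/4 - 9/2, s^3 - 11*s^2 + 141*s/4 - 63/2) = s - 3/2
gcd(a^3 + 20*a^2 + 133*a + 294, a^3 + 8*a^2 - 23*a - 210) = a^2 + 13*a + 42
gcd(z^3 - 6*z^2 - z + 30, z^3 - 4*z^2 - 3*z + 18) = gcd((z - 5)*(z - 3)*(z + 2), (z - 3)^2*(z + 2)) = z^2 - z - 6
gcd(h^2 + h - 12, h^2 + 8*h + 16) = h + 4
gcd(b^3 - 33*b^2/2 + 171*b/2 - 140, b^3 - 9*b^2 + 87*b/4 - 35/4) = b^2 - 17*b/2 + 35/2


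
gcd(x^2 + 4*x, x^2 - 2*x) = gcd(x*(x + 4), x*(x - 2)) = x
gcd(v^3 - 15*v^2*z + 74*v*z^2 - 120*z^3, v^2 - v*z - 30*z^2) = -v + 6*z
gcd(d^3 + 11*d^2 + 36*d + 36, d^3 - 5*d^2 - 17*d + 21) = d + 3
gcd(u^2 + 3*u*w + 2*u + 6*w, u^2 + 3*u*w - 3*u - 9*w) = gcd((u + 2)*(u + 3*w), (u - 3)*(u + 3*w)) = u + 3*w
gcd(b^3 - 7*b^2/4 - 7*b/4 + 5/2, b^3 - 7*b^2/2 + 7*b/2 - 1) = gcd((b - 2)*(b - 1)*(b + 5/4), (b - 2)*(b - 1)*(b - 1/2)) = b^2 - 3*b + 2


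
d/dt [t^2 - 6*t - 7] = 2*t - 6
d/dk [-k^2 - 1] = -2*k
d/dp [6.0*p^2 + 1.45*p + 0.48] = 12.0*p + 1.45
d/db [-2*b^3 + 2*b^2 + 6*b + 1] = -6*b^2 + 4*b + 6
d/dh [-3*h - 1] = -3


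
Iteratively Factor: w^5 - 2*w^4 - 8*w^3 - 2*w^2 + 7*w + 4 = (w + 1)*(w^4 - 3*w^3 - 5*w^2 + 3*w + 4) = (w - 1)*(w + 1)*(w^3 - 2*w^2 - 7*w - 4) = (w - 1)*(w + 1)^2*(w^2 - 3*w - 4) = (w - 4)*(w - 1)*(w + 1)^2*(w + 1)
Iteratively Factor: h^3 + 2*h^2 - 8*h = (h + 4)*(h^2 - 2*h) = (h - 2)*(h + 4)*(h)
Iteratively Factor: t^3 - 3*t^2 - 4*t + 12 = (t + 2)*(t^2 - 5*t + 6) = (t - 2)*(t + 2)*(t - 3)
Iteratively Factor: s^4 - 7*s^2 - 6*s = (s + 1)*(s^3 - s^2 - 6*s) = s*(s + 1)*(s^2 - s - 6) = s*(s + 1)*(s + 2)*(s - 3)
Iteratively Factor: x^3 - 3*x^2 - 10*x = (x)*(x^2 - 3*x - 10) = x*(x + 2)*(x - 5)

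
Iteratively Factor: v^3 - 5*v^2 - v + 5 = (v - 1)*(v^2 - 4*v - 5) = (v - 1)*(v + 1)*(v - 5)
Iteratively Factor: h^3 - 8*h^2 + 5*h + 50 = (h - 5)*(h^2 - 3*h - 10) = (h - 5)*(h + 2)*(h - 5)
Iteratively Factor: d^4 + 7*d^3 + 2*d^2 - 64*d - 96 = (d + 4)*(d^3 + 3*d^2 - 10*d - 24) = (d - 3)*(d + 4)*(d^2 + 6*d + 8) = (d - 3)*(d + 2)*(d + 4)*(d + 4)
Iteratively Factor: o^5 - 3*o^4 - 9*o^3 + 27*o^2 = (o - 3)*(o^4 - 9*o^2) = o*(o - 3)*(o^3 - 9*o) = o^2*(o - 3)*(o^2 - 9) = o^2*(o - 3)^2*(o + 3)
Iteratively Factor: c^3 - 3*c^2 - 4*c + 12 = (c - 3)*(c^2 - 4) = (c - 3)*(c - 2)*(c + 2)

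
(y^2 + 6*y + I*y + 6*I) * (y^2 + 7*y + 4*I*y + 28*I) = y^4 + 13*y^3 + 5*I*y^3 + 38*y^2 + 65*I*y^2 - 52*y + 210*I*y - 168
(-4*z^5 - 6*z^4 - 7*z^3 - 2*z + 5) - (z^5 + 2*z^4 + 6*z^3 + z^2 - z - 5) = -5*z^5 - 8*z^4 - 13*z^3 - z^2 - z + 10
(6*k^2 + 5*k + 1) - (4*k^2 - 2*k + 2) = 2*k^2 + 7*k - 1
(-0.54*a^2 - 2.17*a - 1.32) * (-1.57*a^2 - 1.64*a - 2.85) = 0.8478*a^4 + 4.2925*a^3 + 7.1702*a^2 + 8.3493*a + 3.762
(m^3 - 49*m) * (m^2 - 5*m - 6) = m^5 - 5*m^4 - 55*m^3 + 245*m^2 + 294*m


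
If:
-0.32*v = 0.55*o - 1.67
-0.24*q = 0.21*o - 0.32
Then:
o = 3.03636363636364 - 0.581818181818182*v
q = 0.509090909090909*v - 1.32348484848485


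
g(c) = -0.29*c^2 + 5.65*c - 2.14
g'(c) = 5.65 - 0.58*c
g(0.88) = 2.61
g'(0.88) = 5.14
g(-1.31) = -10.04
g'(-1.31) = 6.41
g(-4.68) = -34.93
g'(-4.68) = 8.36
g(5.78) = 20.83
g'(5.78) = 2.30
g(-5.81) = -44.76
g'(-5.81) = 9.02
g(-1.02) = -8.20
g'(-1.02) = 6.24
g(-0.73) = -6.42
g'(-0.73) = 6.07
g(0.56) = 0.93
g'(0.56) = 5.33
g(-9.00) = -76.48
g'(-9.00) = 10.87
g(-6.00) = -46.48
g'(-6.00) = 9.13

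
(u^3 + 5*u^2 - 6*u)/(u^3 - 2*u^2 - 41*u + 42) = u/(u - 7)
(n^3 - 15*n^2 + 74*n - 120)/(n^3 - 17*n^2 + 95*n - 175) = (n^2 - 10*n + 24)/(n^2 - 12*n + 35)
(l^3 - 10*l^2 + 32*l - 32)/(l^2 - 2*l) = l - 8 + 16/l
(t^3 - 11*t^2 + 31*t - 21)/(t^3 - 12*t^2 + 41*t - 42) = (t - 1)/(t - 2)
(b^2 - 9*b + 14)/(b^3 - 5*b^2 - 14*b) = (b - 2)/(b*(b + 2))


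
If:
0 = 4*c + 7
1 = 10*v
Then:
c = -7/4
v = 1/10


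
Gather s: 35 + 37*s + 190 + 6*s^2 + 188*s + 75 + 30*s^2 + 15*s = 36*s^2 + 240*s + 300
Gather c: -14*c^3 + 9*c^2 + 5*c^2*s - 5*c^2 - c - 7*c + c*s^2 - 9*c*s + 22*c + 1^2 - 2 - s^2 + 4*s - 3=-14*c^3 + c^2*(5*s + 4) + c*(s^2 - 9*s + 14) - s^2 + 4*s - 4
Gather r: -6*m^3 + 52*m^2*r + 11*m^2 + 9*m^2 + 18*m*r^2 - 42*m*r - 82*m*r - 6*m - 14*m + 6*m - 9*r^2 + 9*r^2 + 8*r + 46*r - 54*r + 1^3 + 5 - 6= -6*m^3 + 20*m^2 + 18*m*r^2 - 14*m + r*(52*m^2 - 124*m)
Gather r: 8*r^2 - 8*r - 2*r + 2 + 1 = 8*r^2 - 10*r + 3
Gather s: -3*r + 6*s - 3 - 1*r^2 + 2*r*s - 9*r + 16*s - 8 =-r^2 - 12*r + s*(2*r + 22) - 11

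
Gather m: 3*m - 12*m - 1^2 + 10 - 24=-9*m - 15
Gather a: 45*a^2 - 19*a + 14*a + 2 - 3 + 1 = 45*a^2 - 5*a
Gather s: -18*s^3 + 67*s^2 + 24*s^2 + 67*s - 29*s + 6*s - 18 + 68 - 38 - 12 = -18*s^3 + 91*s^2 + 44*s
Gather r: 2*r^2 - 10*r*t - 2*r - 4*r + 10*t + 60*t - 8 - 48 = 2*r^2 + r*(-10*t - 6) + 70*t - 56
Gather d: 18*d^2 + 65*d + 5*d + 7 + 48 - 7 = 18*d^2 + 70*d + 48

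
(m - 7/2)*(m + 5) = m^2 + 3*m/2 - 35/2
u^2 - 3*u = u*(u - 3)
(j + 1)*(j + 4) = j^2 + 5*j + 4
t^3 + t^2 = t^2*(t + 1)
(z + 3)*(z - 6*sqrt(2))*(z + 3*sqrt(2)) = z^3 - 3*sqrt(2)*z^2 + 3*z^2 - 36*z - 9*sqrt(2)*z - 108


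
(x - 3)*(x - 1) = x^2 - 4*x + 3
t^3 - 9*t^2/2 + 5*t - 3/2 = (t - 3)*(t - 1)*(t - 1/2)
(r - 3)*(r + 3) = r^2 - 9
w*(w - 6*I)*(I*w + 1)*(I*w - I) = -w^4 + w^3 + 7*I*w^3 + 6*w^2 - 7*I*w^2 - 6*w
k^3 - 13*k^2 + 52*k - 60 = (k - 6)*(k - 5)*(k - 2)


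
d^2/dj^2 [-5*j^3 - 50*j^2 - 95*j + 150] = -30*j - 100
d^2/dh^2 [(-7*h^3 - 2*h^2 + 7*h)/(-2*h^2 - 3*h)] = 46/(8*h^3 + 36*h^2 + 54*h + 27)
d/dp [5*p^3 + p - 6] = 15*p^2 + 1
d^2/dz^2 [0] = 0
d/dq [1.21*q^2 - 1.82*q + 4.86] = 2.42*q - 1.82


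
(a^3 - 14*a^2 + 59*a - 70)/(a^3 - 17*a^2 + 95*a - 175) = (a - 2)/(a - 5)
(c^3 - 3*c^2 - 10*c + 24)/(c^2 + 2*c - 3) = (c^2 - 6*c + 8)/(c - 1)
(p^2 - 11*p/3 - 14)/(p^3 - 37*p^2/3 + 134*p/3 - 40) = (3*p + 7)/(3*p^2 - 19*p + 20)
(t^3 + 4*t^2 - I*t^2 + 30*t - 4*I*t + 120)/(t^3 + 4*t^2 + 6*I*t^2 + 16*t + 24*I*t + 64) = (t^2 - I*t + 30)/(t^2 + 6*I*t + 16)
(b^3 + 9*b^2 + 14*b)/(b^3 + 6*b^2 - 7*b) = (b + 2)/(b - 1)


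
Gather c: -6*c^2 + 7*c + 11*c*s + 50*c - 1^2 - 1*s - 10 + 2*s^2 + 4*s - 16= -6*c^2 + c*(11*s + 57) + 2*s^2 + 3*s - 27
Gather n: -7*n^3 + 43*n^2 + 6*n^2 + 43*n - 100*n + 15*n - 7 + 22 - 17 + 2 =-7*n^3 + 49*n^2 - 42*n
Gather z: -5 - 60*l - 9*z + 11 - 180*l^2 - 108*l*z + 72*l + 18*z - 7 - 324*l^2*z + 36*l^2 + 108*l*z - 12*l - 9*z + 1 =-324*l^2*z - 144*l^2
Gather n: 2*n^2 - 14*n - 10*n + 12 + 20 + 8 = 2*n^2 - 24*n + 40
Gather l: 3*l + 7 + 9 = 3*l + 16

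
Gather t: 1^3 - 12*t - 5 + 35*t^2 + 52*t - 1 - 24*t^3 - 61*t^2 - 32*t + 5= -24*t^3 - 26*t^2 + 8*t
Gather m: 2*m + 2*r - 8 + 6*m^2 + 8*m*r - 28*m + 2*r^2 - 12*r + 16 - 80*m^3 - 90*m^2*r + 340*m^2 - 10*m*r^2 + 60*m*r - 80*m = -80*m^3 + m^2*(346 - 90*r) + m*(-10*r^2 + 68*r - 106) + 2*r^2 - 10*r + 8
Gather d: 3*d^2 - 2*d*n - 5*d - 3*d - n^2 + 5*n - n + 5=3*d^2 + d*(-2*n - 8) - n^2 + 4*n + 5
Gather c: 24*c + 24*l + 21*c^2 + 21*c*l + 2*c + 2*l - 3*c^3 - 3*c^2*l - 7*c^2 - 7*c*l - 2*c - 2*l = -3*c^3 + c^2*(14 - 3*l) + c*(14*l + 24) + 24*l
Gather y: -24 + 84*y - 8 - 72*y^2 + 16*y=-72*y^2 + 100*y - 32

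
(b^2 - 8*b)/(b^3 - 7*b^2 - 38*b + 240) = b/(b^2 + b - 30)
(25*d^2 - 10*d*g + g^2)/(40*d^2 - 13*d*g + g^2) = (5*d - g)/(8*d - g)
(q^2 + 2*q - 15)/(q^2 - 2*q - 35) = (q - 3)/(q - 7)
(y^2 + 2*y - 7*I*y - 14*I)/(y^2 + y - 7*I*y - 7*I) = (y + 2)/(y + 1)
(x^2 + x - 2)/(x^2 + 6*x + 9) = (x^2 + x - 2)/(x^2 + 6*x + 9)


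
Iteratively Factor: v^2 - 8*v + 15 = (v - 3)*(v - 5)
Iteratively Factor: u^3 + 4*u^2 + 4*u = (u)*(u^2 + 4*u + 4) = u*(u + 2)*(u + 2)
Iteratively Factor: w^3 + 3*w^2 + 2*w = (w + 1)*(w^2 + 2*w) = (w + 1)*(w + 2)*(w)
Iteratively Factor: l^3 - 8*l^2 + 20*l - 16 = (l - 4)*(l^2 - 4*l + 4) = (l - 4)*(l - 2)*(l - 2)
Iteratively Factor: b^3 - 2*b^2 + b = (b - 1)*(b^2 - b) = (b - 1)^2*(b)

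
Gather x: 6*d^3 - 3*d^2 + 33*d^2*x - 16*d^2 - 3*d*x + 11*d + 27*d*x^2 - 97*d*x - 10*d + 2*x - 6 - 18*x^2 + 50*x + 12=6*d^3 - 19*d^2 + d + x^2*(27*d - 18) + x*(33*d^2 - 100*d + 52) + 6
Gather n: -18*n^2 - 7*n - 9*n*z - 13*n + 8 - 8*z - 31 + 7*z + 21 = -18*n^2 + n*(-9*z - 20) - z - 2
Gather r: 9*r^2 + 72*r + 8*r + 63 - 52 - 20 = 9*r^2 + 80*r - 9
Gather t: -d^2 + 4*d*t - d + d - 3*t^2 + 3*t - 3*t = -d^2 + 4*d*t - 3*t^2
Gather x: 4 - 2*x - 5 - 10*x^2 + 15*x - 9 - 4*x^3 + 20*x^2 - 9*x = -4*x^3 + 10*x^2 + 4*x - 10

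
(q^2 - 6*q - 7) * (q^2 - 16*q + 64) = q^4 - 22*q^3 + 153*q^2 - 272*q - 448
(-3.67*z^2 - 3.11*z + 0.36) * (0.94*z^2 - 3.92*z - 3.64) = -3.4498*z^4 + 11.463*z^3 + 25.8884*z^2 + 9.9092*z - 1.3104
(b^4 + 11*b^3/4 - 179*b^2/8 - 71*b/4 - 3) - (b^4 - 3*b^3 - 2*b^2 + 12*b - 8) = 23*b^3/4 - 163*b^2/8 - 119*b/4 + 5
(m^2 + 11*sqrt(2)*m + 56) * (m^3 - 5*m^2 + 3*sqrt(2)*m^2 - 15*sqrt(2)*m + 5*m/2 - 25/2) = m^5 - 5*m^4 + 14*sqrt(2)*m^4 - 70*sqrt(2)*m^3 + 249*m^3/2 - 1245*m^2/2 + 391*sqrt(2)*m^2/2 - 1955*sqrt(2)*m/2 + 140*m - 700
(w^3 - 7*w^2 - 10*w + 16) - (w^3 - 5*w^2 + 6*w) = -2*w^2 - 16*w + 16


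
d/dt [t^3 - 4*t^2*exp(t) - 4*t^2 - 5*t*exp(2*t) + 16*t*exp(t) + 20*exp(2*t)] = -4*t^2*exp(t) + 3*t^2 - 10*t*exp(2*t) + 8*t*exp(t) - 8*t + 35*exp(2*t) + 16*exp(t)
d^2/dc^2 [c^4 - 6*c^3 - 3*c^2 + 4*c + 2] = 12*c^2 - 36*c - 6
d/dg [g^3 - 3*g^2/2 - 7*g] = 3*g^2 - 3*g - 7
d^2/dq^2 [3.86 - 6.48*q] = 0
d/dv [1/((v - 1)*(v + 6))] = (-2*v - 5)/(v^4 + 10*v^3 + 13*v^2 - 60*v + 36)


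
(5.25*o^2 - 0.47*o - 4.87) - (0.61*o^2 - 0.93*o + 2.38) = 4.64*o^2 + 0.46*o - 7.25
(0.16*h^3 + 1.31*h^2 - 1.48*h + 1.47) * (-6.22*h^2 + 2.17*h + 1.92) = -0.9952*h^5 - 7.801*h^4 + 12.3555*h^3 - 9.8398*h^2 + 0.3483*h + 2.8224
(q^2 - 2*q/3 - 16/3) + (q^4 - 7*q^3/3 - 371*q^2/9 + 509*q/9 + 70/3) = q^4 - 7*q^3/3 - 362*q^2/9 + 503*q/9 + 18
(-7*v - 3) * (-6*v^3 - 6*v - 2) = 42*v^4 + 18*v^3 + 42*v^2 + 32*v + 6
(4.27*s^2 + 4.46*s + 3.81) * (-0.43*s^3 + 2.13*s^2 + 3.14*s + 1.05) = -1.8361*s^5 + 7.1773*s^4 + 21.2693*s^3 + 26.6032*s^2 + 16.6464*s + 4.0005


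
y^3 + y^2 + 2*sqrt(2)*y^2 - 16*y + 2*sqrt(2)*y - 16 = (y + 1)*(y - 2*sqrt(2))*(y + 4*sqrt(2))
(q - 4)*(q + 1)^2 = q^3 - 2*q^2 - 7*q - 4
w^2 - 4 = (w - 2)*(w + 2)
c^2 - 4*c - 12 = (c - 6)*(c + 2)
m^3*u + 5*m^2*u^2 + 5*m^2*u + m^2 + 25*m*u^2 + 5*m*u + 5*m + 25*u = (m + 5)*(m + 5*u)*(m*u + 1)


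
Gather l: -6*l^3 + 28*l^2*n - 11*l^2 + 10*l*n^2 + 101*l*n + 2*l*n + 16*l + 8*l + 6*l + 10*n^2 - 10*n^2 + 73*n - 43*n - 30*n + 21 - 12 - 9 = -6*l^3 + l^2*(28*n - 11) + l*(10*n^2 + 103*n + 30)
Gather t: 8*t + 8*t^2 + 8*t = 8*t^2 + 16*t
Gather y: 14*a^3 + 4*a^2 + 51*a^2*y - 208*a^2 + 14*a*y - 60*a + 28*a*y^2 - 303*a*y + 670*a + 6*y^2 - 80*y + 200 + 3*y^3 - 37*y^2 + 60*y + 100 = 14*a^3 - 204*a^2 + 610*a + 3*y^3 + y^2*(28*a - 31) + y*(51*a^2 - 289*a - 20) + 300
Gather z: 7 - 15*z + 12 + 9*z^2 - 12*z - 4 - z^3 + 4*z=-z^3 + 9*z^2 - 23*z + 15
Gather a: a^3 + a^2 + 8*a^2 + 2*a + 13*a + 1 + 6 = a^3 + 9*a^2 + 15*a + 7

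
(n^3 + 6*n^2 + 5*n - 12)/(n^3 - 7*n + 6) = (n + 4)/(n - 2)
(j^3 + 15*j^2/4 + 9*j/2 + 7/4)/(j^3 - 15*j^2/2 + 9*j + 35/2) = (4*j^2 + 11*j + 7)/(2*(2*j^2 - 17*j + 35))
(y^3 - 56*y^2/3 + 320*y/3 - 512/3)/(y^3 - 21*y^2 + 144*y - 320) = (y - 8/3)/(y - 5)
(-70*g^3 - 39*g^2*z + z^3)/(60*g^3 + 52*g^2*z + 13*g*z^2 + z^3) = (-7*g + z)/(6*g + z)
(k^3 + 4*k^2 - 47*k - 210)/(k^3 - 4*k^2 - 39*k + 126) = (k + 5)/(k - 3)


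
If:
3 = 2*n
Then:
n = 3/2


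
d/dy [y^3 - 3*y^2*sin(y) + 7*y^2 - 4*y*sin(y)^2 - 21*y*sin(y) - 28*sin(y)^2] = -3*y^2*cos(y) + 3*y^2 - 6*y*sin(y) - 4*y*sin(2*y) - 21*y*cos(y) + 14*y - 4*sin(y)^2 - 21*sin(y) - 28*sin(2*y)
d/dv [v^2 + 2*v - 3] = 2*v + 2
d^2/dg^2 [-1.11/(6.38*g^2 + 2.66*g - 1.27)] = (90.363768*g^2 + 37.675176*g - 1.11*(12.76*g + 2.66)*(25.52*g + 5.32) - 17.987772)/(6.38*g^2 + 2.66*g - 1.27)^3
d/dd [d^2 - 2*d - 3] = 2*d - 2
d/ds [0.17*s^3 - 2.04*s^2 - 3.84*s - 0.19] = 0.51*s^2 - 4.08*s - 3.84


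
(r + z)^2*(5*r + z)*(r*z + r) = 5*r^4*z + 5*r^4 + 11*r^3*z^2 + 11*r^3*z + 7*r^2*z^3 + 7*r^2*z^2 + r*z^4 + r*z^3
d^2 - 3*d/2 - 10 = (d - 4)*(d + 5/2)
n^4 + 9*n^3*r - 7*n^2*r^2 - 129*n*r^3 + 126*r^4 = (n - 3*r)*(n - r)*(n + 6*r)*(n + 7*r)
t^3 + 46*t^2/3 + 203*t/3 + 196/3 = (t + 4/3)*(t + 7)^2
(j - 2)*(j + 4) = j^2 + 2*j - 8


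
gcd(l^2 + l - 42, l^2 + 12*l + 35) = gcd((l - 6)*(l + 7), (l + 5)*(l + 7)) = l + 7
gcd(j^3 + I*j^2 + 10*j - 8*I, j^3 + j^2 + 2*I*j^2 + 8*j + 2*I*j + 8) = j^2 + 2*I*j + 8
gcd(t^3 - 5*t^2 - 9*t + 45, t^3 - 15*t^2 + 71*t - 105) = t^2 - 8*t + 15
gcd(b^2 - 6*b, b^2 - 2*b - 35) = 1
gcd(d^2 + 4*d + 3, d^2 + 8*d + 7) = d + 1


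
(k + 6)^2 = k^2 + 12*k + 36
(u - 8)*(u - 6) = u^2 - 14*u + 48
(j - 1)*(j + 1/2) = j^2 - j/2 - 1/2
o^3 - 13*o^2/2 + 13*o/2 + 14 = (o - 4)*(o - 7/2)*(o + 1)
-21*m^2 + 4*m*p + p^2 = (-3*m + p)*(7*m + p)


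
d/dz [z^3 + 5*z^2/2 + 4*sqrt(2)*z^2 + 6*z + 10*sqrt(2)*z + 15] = 3*z^2 + 5*z + 8*sqrt(2)*z + 6 + 10*sqrt(2)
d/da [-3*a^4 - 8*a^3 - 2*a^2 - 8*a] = -12*a^3 - 24*a^2 - 4*a - 8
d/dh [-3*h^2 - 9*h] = -6*h - 9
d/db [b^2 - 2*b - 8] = 2*b - 2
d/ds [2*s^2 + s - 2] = 4*s + 1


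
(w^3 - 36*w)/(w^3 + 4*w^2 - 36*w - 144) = w/(w + 4)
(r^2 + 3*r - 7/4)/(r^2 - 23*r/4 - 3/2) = (-4*r^2 - 12*r + 7)/(-4*r^2 + 23*r + 6)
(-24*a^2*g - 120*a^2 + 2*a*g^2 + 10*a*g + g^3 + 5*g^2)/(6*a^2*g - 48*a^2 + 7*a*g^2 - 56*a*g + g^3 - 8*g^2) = (-4*a*g - 20*a + g^2 + 5*g)/(a*g - 8*a + g^2 - 8*g)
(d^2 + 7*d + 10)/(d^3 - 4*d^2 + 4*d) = (d^2 + 7*d + 10)/(d*(d^2 - 4*d + 4))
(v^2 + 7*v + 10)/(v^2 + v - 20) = (v + 2)/(v - 4)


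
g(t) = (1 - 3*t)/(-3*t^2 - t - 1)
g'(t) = (1 - 3*t)*(6*t + 1)/(-3*t^2 - t - 1)^2 - 3/(-3*t^2 - t - 1) = (9*t^2 + 3*t - (3*t - 1)*(6*t + 1) + 3)/(3*t^2 + t + 1)^2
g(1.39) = 0.39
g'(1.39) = -0.08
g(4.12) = 0.20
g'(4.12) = -0.04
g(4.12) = 0.20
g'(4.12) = -0.04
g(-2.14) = -0.59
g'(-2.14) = -0.32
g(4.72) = 0.18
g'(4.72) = -0.03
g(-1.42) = -0.93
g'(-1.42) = -0.72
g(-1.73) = -0.75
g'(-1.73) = -0.49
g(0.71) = 0.35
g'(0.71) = 0.36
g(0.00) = -1.00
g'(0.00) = 4.00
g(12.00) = 0.08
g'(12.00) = -0.00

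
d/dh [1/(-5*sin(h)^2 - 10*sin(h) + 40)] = 2*(sin(h) + 1)*cos(h)/(5*(sin(h)^2 + 2*sin(h) - 8)^2)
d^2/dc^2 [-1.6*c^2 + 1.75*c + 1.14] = -3.20000000000000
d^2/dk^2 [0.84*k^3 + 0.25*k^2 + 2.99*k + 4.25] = 5.04*k + 0.5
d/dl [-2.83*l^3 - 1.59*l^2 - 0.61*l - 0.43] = -8.49*l^2 - 3.18*l - 0.61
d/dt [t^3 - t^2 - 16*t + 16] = 3*t^2 - 2*t - 16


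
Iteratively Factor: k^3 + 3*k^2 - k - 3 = (k + 3)*(k^2 - 1) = (k + 1)*(k + 3)*(k - 1)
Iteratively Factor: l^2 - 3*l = (l)*(l - 3)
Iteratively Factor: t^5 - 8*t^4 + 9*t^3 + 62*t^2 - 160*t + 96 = (t - 1)*(t^4 - 7*t^3 + 2*t^2 + 64*t - 96) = (t - 1)*(t + 3)*(t^3 - 10*t^2 + 32*t - 32) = (t - 2)*(t - 1)*(t + 3)*(t^2 - 8*t + 16) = (t - 4)*(t - 2)*(t - 1)*(t + 3)*(t - 4)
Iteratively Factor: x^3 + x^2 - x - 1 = (x + 1)*(x^2 - 1) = (x - 1)*(x + 1)*(x + 1)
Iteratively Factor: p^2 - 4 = (p + 2)*(p - 2)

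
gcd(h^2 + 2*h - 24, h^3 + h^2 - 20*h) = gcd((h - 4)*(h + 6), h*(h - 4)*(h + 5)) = h - 4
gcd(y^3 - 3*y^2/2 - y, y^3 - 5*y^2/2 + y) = y^2 - 2*y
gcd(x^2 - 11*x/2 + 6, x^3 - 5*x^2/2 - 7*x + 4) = x - 4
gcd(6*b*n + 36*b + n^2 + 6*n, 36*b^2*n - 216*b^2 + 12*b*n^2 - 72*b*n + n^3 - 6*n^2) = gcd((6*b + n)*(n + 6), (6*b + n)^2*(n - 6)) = 6*b + n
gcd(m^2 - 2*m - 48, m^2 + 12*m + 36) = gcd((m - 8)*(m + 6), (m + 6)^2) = m + 6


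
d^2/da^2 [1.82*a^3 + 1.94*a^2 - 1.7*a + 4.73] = 10.92*a + 3.88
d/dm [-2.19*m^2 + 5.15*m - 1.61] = 5.15 - 4.38*m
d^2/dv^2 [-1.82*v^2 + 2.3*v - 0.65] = -3.64000000000000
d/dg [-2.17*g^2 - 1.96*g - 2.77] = -4.34*g - 1.96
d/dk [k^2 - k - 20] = 2*k - 1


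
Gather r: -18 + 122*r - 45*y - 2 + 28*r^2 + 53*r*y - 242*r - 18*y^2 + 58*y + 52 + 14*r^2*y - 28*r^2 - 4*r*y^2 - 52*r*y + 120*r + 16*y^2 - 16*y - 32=14*r^2*y + r*(-4*y^2 + y) - 2*y^2 - 3*y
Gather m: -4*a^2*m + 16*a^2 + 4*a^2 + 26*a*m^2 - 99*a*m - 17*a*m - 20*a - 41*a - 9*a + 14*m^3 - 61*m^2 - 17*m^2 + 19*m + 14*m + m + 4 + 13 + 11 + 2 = 20*a^2 - 70*a + 14*m^3 + m^2*(26*a - 78) + m*(-4*a^2 - 116*a + 34) + 30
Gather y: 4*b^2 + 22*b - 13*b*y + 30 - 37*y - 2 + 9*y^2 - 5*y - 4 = 4*b^2 + 22*b + 9*y^2 + y*(-13*b - 42) + 24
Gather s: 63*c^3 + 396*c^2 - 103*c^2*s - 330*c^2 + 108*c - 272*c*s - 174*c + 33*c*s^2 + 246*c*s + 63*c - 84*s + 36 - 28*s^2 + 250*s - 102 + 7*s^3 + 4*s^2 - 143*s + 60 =63*c^3 + 66*c^2 - 3*c + 7*s^3 + s^2*(33*c - 24) + s*(-103*c^2 - 26*c + 23) - 6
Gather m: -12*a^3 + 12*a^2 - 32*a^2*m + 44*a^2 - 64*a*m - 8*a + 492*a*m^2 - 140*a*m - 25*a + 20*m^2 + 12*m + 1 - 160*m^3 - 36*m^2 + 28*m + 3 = -12*a^3 + 56*a^2 - 33*a - 160*m^3 + m^2*(492*a - 16) + m*(-32*a^2 - 204*a + 40) + 4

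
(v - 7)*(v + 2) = v^2 - 5*v - 14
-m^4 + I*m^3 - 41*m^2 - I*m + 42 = (m - 7*I)*(m + 6*I)*(I*m - I)*(I*m + I)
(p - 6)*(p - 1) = p^2 - 7*p + 6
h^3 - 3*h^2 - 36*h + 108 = (h - 6)*(h - 3)*(h + 6)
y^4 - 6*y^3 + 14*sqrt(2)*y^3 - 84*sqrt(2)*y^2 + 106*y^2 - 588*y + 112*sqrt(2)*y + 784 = (y - 4)*(y - 2)*(y + 7*sqrt(2))^2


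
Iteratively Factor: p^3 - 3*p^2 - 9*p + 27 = (p - 3)*(p^2 - 9) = (p - 3)^2*(p + 3)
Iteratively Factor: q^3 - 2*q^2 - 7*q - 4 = (q + 1)*(q^2 - 3*q - 4) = (q + 1)^2*(q - 4)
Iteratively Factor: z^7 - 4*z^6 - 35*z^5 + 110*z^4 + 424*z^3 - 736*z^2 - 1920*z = (z - 5)*(z^6 + z^5 - 30*z^4 - 40*z^3 + 224*z^2 + 384*z) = (z - 5)*(z - 4)*(z^5 + 5*z^4 - 10*z^3 - 80*z^2 - 96*z) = (z - 5)*(z - 4)*(z + 3)*(z^4 + 2*z^3 - 16*z^2 - 32*z) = (z - 5)*(z - 4)*(z + 2)*(z + 3)*(z^3 - 16*z) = (z - 5)*(z - 4)*(z + 2)*(z + 3)*(z + 4)*(z^2 - 4*z) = (z - 5)*(z - 4)^2*(z + 2)*(z + 3)*(z + 4)*(z)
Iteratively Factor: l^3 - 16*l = (l + 4)*(l^2 - 4*l) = (l - 4)*(l + 4)*(l)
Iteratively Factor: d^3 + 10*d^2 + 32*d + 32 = (d + 4)*(d^2 + 6*d + 8) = (d + 4)^2*(d + 2)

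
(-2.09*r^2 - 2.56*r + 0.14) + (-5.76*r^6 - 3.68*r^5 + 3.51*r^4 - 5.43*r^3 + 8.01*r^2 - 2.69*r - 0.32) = -5.76*r^6 - 3.68*r^5 + 3.51*r^4 - 5.43*r^3 + 5.92*r^2 - 5.25*r - 0.18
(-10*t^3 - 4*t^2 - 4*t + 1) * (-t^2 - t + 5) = 10*t^5 + 14*t^4 - 42*t^3 - 17*t^2 - 21*t + 5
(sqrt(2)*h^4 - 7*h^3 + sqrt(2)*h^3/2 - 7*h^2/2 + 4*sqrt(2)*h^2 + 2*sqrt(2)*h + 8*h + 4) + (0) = sqrt(2)*h^4 - 7*h^3 + sqrt(2)*h^3/2 - 7*h^2/2 + 4*sqrt(2)*h^2 + 2*sqrt(2)*h + 8*h + 4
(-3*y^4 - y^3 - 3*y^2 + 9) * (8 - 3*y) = 9*y^5 - 21*y^4 + y^3 - 24*y^2 - 27*y + 72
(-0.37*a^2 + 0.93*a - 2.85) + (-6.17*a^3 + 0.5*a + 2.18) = -6.17*a^3 - 0.37*a^2 + 1.43*a - 0.67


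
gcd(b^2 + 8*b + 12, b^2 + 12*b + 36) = b + 6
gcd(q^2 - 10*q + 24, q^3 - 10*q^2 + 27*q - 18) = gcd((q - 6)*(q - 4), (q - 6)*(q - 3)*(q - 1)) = q - 6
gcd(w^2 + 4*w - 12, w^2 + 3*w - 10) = w - 2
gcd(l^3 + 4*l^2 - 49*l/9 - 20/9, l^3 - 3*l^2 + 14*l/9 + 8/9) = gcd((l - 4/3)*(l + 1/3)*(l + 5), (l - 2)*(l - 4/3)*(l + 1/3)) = l^2 - l - 4/9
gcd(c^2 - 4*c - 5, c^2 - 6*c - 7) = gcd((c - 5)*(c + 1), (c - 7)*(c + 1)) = c + 1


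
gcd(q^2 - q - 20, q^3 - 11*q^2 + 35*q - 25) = q - 5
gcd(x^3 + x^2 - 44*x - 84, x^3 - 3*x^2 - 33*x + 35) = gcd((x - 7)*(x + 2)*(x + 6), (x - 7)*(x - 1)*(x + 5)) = x - 7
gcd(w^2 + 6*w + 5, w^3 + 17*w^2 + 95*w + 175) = w + 5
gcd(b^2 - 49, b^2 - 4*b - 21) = b - 7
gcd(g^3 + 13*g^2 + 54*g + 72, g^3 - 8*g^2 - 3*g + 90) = g + 3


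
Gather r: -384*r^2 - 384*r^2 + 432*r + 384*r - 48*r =-768*r^2 + 768*r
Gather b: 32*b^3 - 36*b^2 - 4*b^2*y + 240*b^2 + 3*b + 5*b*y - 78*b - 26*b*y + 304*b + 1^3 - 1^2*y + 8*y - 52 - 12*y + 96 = 32*b^3 + b^2*(204 - 4*y) + b*(229 - 21*y) - 5*y + 45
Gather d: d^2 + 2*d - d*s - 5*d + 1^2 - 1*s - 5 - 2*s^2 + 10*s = d^2 + d*(-s - 3) - 2*s^2 + 9*s - 4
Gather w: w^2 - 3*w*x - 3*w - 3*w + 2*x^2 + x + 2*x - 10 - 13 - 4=w^2 + w*(-3*x - 6) + 2*x^2 + 3*x - 27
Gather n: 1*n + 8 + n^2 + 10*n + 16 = n^2 + 11*n + 24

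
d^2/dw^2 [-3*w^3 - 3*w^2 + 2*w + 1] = -18*w - 6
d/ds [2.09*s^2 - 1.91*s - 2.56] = 4.18*s - 1.91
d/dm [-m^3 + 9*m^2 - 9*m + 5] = -3*m^2 + 18*m - 9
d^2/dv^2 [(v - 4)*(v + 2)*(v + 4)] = 6*v + 4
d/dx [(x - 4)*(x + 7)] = 2*x + 3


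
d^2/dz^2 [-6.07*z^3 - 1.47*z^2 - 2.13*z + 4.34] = -36.42*z - 2.94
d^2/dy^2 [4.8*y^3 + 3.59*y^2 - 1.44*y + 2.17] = 28.8*y + 7.18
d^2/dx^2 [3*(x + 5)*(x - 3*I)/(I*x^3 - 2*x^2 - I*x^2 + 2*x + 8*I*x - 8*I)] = (-6*I*x^6 + x^5*(-54 - 90*I) + x^4*(-270 + 126*I) + x^3*(750 - 1434*I) + x^2*(-1926 + 324*I) + x*(792 - 5004*I) - 6312 - 576*I)/(x^9 + x^8*(-3 + 6*I) + x^7*(15 - 18*I) + x^6*(-37 + 106*I) + x^5*(132 - 270*I) + x^4*(-300 + 648*I) + x^3*(800 - 1240*I) + x^2*(-1632 + 1152*I) + x*(1536 - 384*I) - 512)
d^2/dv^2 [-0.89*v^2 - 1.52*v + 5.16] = -1.78000000000000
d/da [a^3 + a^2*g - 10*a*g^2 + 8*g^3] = 3*a^2 + 2*a*g - 10*g^2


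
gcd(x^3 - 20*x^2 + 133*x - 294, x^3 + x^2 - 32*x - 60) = x - 6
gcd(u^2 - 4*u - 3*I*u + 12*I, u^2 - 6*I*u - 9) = u - 3*I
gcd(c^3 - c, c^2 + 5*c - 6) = c - 1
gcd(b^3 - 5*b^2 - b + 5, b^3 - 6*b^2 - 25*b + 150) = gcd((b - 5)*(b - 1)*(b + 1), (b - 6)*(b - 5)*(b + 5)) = b - 5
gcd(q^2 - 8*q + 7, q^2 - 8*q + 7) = q^2 - 8*q + 7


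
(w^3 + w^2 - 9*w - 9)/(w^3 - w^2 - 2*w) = (w^2 - 9)/(w*(w - 2))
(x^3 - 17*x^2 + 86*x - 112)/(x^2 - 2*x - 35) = (x^2 - 10*x + 16)/(x + 5)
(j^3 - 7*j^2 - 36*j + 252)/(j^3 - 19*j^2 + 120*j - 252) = (j + 6)/(j - 6)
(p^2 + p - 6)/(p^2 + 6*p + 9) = (p - 2)/(p + 3)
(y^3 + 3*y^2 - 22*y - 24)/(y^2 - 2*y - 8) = (y^2 + 7*y + 6)/(y + 2)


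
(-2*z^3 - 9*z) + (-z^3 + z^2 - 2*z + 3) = -3*z^3 + z^2 - 11*z + 3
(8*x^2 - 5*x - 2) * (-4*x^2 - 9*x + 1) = -32*x^4 - 52*x^3 + 61*x^2 + 13*x - 2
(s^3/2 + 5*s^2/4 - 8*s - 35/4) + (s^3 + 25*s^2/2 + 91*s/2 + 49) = 3*s^3/2 + 55*s^2/4 + 75*s/2 + 161/4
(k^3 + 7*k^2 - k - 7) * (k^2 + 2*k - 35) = k^5 + 9*k^4 - 22*k^3 - 254*k^2 + 21*k + 245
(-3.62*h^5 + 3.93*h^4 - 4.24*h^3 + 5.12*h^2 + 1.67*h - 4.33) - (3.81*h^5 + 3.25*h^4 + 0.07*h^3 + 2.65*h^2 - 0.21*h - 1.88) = -7.43*h^5 + 0.68*h^4 - 4.31*h^3 + 2.47*h^2 + 1.88*h - 2.45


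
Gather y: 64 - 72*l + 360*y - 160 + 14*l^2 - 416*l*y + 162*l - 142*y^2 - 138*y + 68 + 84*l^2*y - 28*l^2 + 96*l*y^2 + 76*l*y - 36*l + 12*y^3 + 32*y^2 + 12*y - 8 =-14*l^2 + 54*l + 12*y^3 + y^2*(96*l - 110) + y*(84*l^2 - 340*l + 234) - 36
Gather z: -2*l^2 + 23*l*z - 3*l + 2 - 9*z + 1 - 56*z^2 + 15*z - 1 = -2*l^2 - 3*l - 56*z^2 + z*(23*l + 6) + 2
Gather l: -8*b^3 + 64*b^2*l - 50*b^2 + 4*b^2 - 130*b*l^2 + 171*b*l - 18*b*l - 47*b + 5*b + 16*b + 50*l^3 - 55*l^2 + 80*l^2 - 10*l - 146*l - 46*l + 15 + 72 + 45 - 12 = -8*b^3 - 46*b^2 - 26*b + 50*l^3 + l^2*(25 - 130*b) + l*(64*b^2 + 153*b - 202) + 120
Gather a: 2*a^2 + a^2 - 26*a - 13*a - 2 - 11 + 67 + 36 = 3*a^2 - 39*a + 90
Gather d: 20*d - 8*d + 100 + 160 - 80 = 12*d + 180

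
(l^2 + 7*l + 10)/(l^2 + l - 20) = (l + 2)/(l - 4)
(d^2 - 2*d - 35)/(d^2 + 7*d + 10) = (d - 7)/(d + 2)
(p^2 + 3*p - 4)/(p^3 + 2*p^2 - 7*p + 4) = 1/(p - 1)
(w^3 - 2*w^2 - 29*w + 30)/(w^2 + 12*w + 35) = (w^2 - 7*w + 6)/(w + 7)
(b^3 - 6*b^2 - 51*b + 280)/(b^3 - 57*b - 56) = (b - 5)/(b + 1)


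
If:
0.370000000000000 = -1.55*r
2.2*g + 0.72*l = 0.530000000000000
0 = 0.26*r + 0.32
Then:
No Solution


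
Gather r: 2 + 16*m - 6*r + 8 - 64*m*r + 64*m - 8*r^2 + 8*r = 80*m - 8*r^2 + r*(2 - 64*m) + 10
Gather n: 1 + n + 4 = n + 5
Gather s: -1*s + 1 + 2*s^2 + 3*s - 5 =2*s^2 + 2*s - 4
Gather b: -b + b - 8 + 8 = 0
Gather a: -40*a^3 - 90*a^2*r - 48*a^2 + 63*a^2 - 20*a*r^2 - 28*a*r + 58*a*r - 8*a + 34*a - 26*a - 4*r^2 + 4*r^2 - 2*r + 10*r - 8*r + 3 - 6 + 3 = -40*a^3 + a^2*(15 - 90*r) + a*(-20*r^2 + 30*r)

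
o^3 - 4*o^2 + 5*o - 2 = (o - 2)*(o - 1)^2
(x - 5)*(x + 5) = x^2 - 25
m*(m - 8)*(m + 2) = m^3 - 6*m^2 - 16*m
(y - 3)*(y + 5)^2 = y^3 + 7*y^2 - 5*y - 75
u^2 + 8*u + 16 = (u + 4)^2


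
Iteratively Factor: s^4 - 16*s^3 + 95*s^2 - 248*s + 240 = (s - 5)*(s^3 - 11*s^2 + 40*s - 48) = (s - 5)*(s - 3)*(s^2 - 8*s + 16) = (s - 5)*(s - 4)*(s - 3)*(s - 4)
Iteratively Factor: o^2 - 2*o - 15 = (o + 3)*(o - 5)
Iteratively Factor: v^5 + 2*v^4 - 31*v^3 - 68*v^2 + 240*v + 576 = (v + 3)*(v^4 - v^3 - 28*v^2 + 16*v + 192) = (v + 3)^2*(v^3 - 4*v^2 - 16*v + 64) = (v - 4)*(v + 3)^2*(v^2 - 16) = (v - 4)^2*(v + 3)^2*(v + 4)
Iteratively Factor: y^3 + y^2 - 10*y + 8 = (y - 2)*(y^2 + 3*y - 4) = (y - 2)*(y - 1)*(y + 4)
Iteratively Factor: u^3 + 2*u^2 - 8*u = (u)*(u^2 + 2*u - 8) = u*(u - 2)*(u + 4)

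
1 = 1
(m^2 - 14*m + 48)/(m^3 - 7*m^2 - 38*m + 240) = (m - 6)/(m^2 + m - 30)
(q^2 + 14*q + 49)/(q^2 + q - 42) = (q + 7)/(q - 6)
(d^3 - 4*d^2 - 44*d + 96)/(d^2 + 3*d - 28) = (d^3 - 4*d^2 - 44*d + 96)/(d^2 + 3*d - 28)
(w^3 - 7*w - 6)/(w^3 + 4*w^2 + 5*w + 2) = (w - 3)/(w + 1)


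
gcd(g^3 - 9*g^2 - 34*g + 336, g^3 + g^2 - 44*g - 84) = g^2 - g - 42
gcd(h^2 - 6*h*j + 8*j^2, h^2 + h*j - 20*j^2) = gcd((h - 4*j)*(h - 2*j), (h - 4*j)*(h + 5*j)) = h - 4*j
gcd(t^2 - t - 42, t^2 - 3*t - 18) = 1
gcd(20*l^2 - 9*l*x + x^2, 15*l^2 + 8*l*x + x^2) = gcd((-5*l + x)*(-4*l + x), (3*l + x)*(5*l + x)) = 1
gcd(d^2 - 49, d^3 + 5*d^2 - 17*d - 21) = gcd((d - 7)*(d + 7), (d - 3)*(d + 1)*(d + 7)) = d + 7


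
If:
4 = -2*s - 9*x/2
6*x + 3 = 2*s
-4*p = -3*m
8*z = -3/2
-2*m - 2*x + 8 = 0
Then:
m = 14/3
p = 7/2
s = -1/2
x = -2/3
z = -3/16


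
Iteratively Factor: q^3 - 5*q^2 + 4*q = (q - 4)*(q^2 - q) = (q - 4)*(q - 1)*(q)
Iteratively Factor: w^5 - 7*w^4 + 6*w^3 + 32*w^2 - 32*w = (w)*(w^4 - 7*w^3 + 6*w^2 + 32*w - 32) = w*(w + 2)*(w^3 - 9*w^2 + 24*w - 16) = w*(w - 1)*(w + 2)*(w^2 - 8*w + 16) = w*(w - 4)*(w - 1)*(w + 2)*(w - 4)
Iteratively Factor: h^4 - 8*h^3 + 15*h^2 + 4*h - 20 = (h - 5)*(h^3 - 3*h^2 + 4) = (h - 5)*(h - 2)*(h^2 - h - 2) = (h - 5)*(h - 2)*(h + 1)*(h - 2)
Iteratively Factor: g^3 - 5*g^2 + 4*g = (g - 4)*(g^2 - g) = g*(g - 4)*(g - 1)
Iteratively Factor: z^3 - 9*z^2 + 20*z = (z - 4)*(z^2 - 5*z) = (z - 5)*(z - 4)*(z)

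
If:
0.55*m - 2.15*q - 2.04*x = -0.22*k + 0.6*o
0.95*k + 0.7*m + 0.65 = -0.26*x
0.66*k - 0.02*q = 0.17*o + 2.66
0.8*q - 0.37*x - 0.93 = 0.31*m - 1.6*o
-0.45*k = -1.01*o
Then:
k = 4.40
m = -7.87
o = 1.96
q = -4.59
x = 2.62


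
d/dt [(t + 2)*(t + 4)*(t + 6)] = 3*t^2 + 24*t + 44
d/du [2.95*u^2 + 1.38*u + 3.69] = 5.9*u + 1.38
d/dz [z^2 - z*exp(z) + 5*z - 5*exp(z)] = -z*exp(z) + 2*z - 6*exp(z) + 5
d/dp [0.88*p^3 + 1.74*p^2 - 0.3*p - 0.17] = 2.64*p^2 + 3.48*p - 0.3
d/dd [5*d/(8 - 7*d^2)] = 5*(7*d^2 + 8)/(7*d^2 - 8)^2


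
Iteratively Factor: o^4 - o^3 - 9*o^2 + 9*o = (o)*(o^3 - o^2 - 9*o + 9) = o*(o + 3)*(o^2 - 4*o + 3) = o*(o - 1)*(o + 3)*(o - 3)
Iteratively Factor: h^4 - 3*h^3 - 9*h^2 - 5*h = (h - 5)*(h^3 + 2*h^2 + h) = (h - 5)*(h + 1)*(h^2 + h) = h*(h - 5)*(h + 1)*(h + 1)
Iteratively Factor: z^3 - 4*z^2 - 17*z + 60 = (z - 5)*(z^2 + z - 12) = (z - 5)*(z + 4)*(z - 3)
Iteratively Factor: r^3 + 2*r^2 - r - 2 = (r - 1)*(r^2 + 3*r + 2) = (r - 1)*(r + 1)*(r + 2)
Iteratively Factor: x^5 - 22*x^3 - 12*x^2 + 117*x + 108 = (x + 3)*(x^4 - 3*x^3 - 13*x^2 + 27*x + 36) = (x + 1)*(x + 3)*(x^3 - 4*x^2 - 9*x + 36) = (x - 4)*(x + 1)*(x + 3)*(x^2 - 9) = (x - 4)*(x - 3)*(x + 1)*(x + 3)*(x + 3)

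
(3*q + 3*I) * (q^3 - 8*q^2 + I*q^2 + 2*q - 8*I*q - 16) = 3*q^4 - 24*q^3 + 6*I*q^3 + 3*q^2 - 48*I*q^2 - 24*q + 6*I*q - 48*I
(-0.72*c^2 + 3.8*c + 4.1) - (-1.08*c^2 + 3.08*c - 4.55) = 0.36*c^2 + 0.72*c + 8.65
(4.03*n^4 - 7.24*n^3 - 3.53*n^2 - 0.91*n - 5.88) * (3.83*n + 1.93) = 15.4349*n^5 - 19.9513*n^4 - 27.4931*n^3 - 10.2982*n^2 - 24.2767*n - 11.3484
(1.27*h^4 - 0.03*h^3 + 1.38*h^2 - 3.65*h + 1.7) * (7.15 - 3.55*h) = -4.5085*h^5 + 9.187*h^4 - 5.1135*h^3 + 22.8245*h^2 - 32.1325*h + 12.155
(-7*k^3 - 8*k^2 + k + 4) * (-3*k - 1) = 21*k^4 + 31*k^3 + 5*k^2 - 13*k - 4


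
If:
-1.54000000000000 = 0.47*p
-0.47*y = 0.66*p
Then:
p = -3.28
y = 4.60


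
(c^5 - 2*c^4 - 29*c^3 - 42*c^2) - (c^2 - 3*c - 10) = c^5 - 2*c^4 - 29*c^3 - 43*c^2 + 3*c + 10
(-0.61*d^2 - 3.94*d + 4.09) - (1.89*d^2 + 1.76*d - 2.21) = -2.5*d^2 - 5.7*d + 6.3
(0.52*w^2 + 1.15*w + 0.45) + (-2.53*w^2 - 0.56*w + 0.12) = -2.01*w^2 + 0.59*w + 0.57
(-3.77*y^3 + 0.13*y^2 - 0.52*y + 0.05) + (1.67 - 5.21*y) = -3.77*y^3 + 0.13*y^2 - 5.73*y + 1.72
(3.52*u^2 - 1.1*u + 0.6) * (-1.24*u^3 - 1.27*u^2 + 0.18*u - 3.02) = -4.3648*u^5 - 3.1064*u^4 + 1.2866*u^3 - 11.5904*u^2 + 3.43*u - 1.812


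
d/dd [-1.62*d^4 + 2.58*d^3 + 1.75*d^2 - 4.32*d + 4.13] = -6.48*d^3 + 7.74*d^2 + 3.5*d - 4.32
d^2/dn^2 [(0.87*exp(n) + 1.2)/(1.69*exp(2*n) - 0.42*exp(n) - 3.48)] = (2.484807*exp(4*n) + 14.326806*exp(3*n) + 28.144584*exp(2*n) + 27.169848*exp(n) + 8.782128)*exp(n)/(4.826809*exp(6*n) - 3.598686*exp(5*n) - 28.923336*exp(4*n) + 14.746536*exp(3*n) + 59.558112*exp(2*n) - 15.259104*exp(n) - 42.144192)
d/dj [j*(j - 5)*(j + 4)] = 3*j^2 - 2*j - 20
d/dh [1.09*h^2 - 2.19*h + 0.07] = 2.18*h - 2.19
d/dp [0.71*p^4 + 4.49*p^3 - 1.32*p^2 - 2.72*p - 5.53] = 2.84*p^3 + 13.47*p^2 - 2.64*p - 2.72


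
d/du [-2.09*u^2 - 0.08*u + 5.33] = -4.18*u - 0.08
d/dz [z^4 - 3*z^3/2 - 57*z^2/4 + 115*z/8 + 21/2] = 4*z^3 - 9*z^2/2 - 57*z/2 + 115/8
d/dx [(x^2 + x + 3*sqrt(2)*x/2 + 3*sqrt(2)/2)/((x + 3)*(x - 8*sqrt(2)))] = (-19*sqrt(2)*x^2 + 4*x^2 - 102*sqrt(2)*x - 96 - 57*sqrt(2))/(2*(x^4 - 16*sqrt(2)*x^3 + 6*x^3 - 96*sqrt(2)*x^2 + 137*x^2 - 144*sqrt(2)*x + 768*x + 1152))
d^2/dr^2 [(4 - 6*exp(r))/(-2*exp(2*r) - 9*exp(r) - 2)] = (24*exp(4*r) - 172*exp(3*r) - 360*exp(2*r) - 368*exp(r) + 96)*exp(r)/(8*exp(6*r) + 108*exp(5*r) + 510*exp(4*r) + 945*exp(3*r) + 510*exp(2*r) + 108*exp(r) + 8)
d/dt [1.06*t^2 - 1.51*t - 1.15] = 2.12*t - 1.51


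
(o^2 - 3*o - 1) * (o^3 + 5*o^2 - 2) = o^5 + 2*o^4 - 16*o^3 - 7*o^2 + 6*o + 2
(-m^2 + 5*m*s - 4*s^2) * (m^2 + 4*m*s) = -m^4 + m^3*s + 16*m^2*s^2 - 16*m*s^3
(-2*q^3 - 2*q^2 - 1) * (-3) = 6*q^3 + 6*q^2 + 3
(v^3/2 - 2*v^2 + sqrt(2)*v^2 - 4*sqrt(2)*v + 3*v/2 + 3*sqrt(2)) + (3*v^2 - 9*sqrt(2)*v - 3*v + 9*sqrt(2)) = v^3/2 + v^2 + sqrt(2)*v^2 - 13*sqrt(2)*v - 3*v/2 + 12*sqrt(2)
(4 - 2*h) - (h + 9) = -3*h - 5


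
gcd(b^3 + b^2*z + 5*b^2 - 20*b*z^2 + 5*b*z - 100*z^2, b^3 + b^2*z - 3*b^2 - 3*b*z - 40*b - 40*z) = b + 5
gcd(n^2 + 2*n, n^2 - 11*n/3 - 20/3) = 1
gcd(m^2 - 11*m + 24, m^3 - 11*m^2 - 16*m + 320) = m - 8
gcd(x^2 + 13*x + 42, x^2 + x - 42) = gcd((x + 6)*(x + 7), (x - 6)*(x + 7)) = x + 7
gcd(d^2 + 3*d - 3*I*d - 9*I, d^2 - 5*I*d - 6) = d - 3*I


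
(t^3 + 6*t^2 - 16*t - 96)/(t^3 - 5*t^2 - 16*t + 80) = (t + 6)/(t - 5)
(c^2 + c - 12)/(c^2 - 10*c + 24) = (c^2 + c - 12)/(c^2 - 10*c + 24)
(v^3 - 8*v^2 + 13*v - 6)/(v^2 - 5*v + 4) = (v^2 - 7*v + 6)/(v - 4)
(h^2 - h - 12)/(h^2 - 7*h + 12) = (h + 3)/(h - 3)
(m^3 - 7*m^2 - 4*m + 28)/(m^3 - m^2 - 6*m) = (m^2 - 9*m + 14)/(m*(m - 3))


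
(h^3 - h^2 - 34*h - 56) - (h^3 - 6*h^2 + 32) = 5*h^2 - 34*h - 88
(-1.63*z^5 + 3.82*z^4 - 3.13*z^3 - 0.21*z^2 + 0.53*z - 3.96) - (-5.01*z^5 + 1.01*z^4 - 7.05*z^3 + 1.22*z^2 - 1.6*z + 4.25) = 3.38*z^5 + 2.81*z^4 + 3.92*z^3 - 1.43*z^2 + 2.13*z - 8.21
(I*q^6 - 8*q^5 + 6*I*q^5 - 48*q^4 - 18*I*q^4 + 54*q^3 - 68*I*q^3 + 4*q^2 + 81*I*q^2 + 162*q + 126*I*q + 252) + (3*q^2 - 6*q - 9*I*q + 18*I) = I*q^6 - 8*q^5 + 6*I*q^5 - 48*q^4 - 18*I*q^4 + 54*q^3 - 68*I*q^3 + 7*q^2 + 81*I*q^2 + 156*q + 117*I*q + 252 + 18*I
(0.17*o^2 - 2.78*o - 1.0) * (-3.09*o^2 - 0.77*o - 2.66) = -0.5253*o^4 + 8.4593*o^3 + 4.7784*o^2 + 8.1648*o + 2.66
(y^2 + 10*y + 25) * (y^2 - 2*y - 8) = y^4 + 8*y^3 - 3*y^2 - 130*y - 200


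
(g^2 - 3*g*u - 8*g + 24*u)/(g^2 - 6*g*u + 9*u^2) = (8 - g)/(-g + 3*u)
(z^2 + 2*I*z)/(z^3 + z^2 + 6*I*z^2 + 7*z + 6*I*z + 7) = z*(z + 2*I)/(z^3 + z^2*(1 + 6*I) + z*(7 + 6*I) + 7)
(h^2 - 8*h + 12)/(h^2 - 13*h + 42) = (h - 2)/(h - 7)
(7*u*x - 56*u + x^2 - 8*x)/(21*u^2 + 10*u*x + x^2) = (x - 8)/(3*u + x)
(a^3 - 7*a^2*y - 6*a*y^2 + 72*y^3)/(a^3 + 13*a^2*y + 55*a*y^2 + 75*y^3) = (a^2 - 10*a*y + 24*y^2)/(a^2 + 10*a*y + 25*y^2)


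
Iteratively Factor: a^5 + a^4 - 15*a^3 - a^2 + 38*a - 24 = (a - 3)*(a^4 + 4*a^3 - 3*a^2 - 10*a + 8) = (a - 3)*(a - 1)*(a^3 + 5*a^2 + 2*a - 8) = (a - 3)*(a - 1)*(a + 2)*(a^2 + 3*a - 4) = (a - 3)*(a - 1)^2*(a + 2)*(a + 4)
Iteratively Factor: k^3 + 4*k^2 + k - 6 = (k - 1)*(k^2 + 5*k + 6) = (k - 1)*(k + 2)*(k + 3)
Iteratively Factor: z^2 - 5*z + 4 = (z - 1)*(z - 4)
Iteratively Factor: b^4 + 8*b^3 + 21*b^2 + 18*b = (b)*(b^3 + 8*b^2 + 21*b + 18) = b*(b + 3)*(b^2 + 5*b + 6) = b*(b + 3)^2*(b + 2)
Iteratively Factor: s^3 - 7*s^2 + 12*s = (s - 4)*(s^2 - 3*s) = (s - 4)*(s - 3)*(s)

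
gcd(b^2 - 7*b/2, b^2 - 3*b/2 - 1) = 1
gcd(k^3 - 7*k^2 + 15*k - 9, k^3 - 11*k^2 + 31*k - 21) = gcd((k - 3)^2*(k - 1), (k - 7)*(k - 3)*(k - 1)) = k^2 - 4*k + 3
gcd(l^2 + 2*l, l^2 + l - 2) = l + 2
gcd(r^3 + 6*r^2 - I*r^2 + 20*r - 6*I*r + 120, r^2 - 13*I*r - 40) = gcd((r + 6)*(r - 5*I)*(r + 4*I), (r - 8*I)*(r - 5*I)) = r - 5*I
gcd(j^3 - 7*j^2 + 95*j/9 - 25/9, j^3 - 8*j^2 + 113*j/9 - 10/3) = j^2 - 2*j + 5/9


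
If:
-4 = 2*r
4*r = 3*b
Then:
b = -8/3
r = -2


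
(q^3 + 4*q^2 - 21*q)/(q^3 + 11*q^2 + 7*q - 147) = q/(q + 7)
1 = 1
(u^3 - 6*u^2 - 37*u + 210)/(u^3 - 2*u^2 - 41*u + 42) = (u - 5)/(u - 1)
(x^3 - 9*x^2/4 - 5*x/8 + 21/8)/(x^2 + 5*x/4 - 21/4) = (2*x^2 - x - 3)/(2*(x + 3))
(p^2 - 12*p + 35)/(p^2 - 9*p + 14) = (p - 5)/(p - 2)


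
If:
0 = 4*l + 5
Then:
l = -5/4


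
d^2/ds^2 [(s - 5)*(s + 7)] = 2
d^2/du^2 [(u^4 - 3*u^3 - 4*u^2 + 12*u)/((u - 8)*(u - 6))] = 2*(u^6 - 42*u^5 + 732*u^4 - 5864*u^3 + 20448*u^2 - 22464*u - 1152)/(u^6 - 42*u^5 + 732*u^4 - 6776*u^3 + 35136*u^2 - 96768*u + 110592)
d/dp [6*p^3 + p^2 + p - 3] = 18*p^2 + 2*p + 1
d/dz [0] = 0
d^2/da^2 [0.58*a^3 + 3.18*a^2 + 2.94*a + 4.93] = 3.48*a + 6.36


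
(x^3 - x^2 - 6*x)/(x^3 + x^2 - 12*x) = (x + 2)/(x + 4)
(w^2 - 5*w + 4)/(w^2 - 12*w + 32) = (w - 1)/(w - 8)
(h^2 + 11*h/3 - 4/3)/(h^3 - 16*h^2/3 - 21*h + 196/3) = (3*h - 1)/(3*h^2 - 28*h + 49)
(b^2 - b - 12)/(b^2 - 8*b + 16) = (b + 3)/(b - 4)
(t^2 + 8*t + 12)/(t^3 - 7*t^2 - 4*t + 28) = (t + 6)/(t^2 - 9*t + 14)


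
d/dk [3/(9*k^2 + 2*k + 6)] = 6*(-9*k - 1)/(9*k^2 + 2*k + 6)^2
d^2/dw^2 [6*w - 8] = 0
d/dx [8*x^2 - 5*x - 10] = 16*x - 5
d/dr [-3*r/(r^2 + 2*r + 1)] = 3*(r - 1)/(r^3 + 3*r^2 + 3*r + 1)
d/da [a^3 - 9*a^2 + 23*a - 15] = 3*a^2 - 18*a + 23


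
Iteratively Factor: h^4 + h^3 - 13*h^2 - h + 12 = (h + 1)*(h^3 - 13*h + 12) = (h - 1)*(h + 1)*(h^2 + h - 12) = (h - 1)*(h + 1)*(h + 4)*(h - 3)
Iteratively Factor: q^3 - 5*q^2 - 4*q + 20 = (q - 5)*(q^2 - 4) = (q - 5)*(q + 2)*(q - 2)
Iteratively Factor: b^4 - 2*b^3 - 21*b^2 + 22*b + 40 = (b + 4)*(b^3 - 6*b^2 + 3*b + 10) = (b - 2)*(b + 4)*(b^2 - 4*b - 5) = (b - 5)*(b - 2)*(b + 4)*(b + 1)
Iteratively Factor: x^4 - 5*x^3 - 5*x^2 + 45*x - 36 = (x + 3)*(x^3 - 8*x^2 + 19*x - 12) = (x - 4)*(x + 3)*(x^2 - 4*x + 3) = (x - 4)*(x - 3)*(x + 3)*(x - 1)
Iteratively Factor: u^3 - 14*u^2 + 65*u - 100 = (u - 5)*(u^2 - 9*u + 20) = (u - 5)*(u - 4)*(u - 5)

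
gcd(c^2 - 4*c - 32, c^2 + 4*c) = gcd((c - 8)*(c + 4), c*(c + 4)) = c + 4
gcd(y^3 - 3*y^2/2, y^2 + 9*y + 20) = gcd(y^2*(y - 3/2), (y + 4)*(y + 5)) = 1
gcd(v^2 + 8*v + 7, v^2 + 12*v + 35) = v + 7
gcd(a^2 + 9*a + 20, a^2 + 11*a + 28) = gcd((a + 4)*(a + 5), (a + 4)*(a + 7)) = a + 4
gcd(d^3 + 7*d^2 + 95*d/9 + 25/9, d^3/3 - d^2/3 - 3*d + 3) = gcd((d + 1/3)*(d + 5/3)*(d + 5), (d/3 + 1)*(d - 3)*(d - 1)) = 1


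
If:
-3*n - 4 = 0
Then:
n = -4/3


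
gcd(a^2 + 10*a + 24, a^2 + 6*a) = a + 6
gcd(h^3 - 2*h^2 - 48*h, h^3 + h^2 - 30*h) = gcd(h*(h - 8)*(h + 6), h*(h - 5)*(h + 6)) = h^2 + 6*h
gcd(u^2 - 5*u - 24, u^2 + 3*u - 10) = 1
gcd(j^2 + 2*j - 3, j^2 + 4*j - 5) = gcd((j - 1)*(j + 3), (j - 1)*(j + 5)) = j - 1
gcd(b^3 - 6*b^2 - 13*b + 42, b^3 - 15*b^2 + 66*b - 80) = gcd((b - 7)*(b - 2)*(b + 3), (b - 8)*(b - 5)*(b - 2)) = b - 2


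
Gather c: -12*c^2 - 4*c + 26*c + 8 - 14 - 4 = -12*c^2 + 22*c - 10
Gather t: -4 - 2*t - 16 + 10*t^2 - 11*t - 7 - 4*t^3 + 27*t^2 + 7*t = -4*t^3 + 37*t^2 - 6*t - 27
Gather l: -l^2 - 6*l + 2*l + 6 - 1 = -l^2 - 4*l + 5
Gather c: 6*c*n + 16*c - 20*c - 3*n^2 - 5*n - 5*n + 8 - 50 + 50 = c*(6*n - 4) - 3*n^2 - 10*n + 8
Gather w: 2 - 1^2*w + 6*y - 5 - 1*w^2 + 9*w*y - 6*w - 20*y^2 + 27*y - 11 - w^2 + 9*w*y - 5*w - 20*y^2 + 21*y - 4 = -2*w^2 + w*(18*y - 12) - 40*y^2 + 54*y - 18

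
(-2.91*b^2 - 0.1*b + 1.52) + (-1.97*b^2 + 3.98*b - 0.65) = -4.88*b^2 + 3.88*b + 0.87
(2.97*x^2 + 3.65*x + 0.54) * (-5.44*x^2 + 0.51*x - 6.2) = -16.1568*x^4 - 18.3413*x^3 - 19.4901*x^2 - 22.3546*x - 3.348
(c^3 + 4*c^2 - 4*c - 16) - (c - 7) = c^3 + 4*c^2 - 5*c - 9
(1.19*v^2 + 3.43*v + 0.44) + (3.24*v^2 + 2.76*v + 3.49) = 4.43*v^2 + 6.19*v + 3.93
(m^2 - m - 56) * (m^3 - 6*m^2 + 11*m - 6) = m^5 - 7*m^4 - 39*m^3 + 319*m^2 - 610*m + 336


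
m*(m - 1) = m^2 - m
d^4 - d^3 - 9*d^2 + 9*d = d*(d - 3)*(d - 1)*(d + 3)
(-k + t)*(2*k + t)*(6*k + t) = -12*k^3 + 4*k^2*t + 7*k*t^2 + t^3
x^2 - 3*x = x*(x - 3)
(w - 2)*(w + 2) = w^2 - 4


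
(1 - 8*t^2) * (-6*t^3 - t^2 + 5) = 48*t^5 + 8*t^4 - 6*t^3 - 41*t^2 + 5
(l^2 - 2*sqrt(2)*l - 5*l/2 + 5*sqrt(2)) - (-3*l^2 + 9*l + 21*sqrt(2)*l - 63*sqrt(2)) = 4*l^2 - 23*sqrt(2)*l - 23*l/2 + 68*sqrt(2)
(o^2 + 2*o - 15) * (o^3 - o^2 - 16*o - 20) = o^5 + o^4 - 33*o^3 - 37*o^2 + 200*o + 300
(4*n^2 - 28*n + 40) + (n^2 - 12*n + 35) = 5*n^2 - 40*n + 75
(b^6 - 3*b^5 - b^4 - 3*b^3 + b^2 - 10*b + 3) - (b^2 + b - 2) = b^6 - 3*b^5 - b^4 - 3*b^3 - 11*b + 5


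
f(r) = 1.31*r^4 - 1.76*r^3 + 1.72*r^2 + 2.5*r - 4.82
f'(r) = 5.24*r^3 - 5.28*r^2 + 3.44*r + 2.5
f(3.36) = 123.20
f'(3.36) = 153.22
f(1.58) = 4.65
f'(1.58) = 15.42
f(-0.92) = -3.36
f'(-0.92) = -9.21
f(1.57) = 4.49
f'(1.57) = 15.16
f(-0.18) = -5.20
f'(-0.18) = 1.68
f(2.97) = 73.60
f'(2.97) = 103.42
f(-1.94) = 28.21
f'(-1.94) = -62.30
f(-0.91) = -3.45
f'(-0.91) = -8.95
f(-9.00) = 9989.95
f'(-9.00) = -4276.10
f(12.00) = 24395.74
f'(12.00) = 8338.18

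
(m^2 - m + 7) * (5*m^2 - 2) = 5*m^4 - 5*m^3 + 33*m^2 + 2*m - 14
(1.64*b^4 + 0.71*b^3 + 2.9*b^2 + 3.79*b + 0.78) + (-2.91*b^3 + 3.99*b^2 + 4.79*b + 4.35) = 1.64*b^4 - 2.2*b^3 + 6.89*b^2 + 8.58*b + 5.13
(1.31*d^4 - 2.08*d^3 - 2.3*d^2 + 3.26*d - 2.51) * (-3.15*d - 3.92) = -4.1265*d^5 + 1.4168*d^4 + 15.3986*d^3 - 1.253*d^2 - 4.8727*d + 9.8392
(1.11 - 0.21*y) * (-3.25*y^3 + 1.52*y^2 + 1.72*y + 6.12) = 0.6825*y^4 - 3.9267*y^3 + 1.326*y^2 + 0.624*y + 6.7932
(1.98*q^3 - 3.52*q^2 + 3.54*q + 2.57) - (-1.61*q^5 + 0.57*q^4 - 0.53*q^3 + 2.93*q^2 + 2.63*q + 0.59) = 1.61*q^5 - 0.57*q^4 + 2.51*q^3 - 6.45*q^2 + 0.91*q + 1.98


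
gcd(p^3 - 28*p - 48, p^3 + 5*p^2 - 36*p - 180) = p - 6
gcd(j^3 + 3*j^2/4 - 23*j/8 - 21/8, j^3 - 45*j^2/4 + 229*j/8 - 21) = j - 7/4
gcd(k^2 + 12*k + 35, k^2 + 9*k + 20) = k + 5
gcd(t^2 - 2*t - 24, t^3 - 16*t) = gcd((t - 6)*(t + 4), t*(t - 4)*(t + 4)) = t + 4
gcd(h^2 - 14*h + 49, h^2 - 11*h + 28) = h - 7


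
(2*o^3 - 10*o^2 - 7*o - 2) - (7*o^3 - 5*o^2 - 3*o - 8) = -5*o^3 - 5*o^2 - 4*o + 6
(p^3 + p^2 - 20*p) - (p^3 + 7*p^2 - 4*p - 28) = -6*p^2 - 16*p + 28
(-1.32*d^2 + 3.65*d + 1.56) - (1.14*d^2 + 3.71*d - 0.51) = -2.46*d^2 - 0.0600000000000001*d + 2.07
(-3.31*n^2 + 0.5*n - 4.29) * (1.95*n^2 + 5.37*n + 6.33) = -6.4545*n^4 - 16.7997*n^3 - 26.6328*n^2 - 19.8723*n - 27.1557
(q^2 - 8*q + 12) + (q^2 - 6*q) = 2*q^2 - 14*q + 12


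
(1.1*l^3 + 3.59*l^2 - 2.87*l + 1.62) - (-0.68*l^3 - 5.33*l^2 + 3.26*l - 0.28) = 1.78*l^3 + 8.92*l^2 - 6.13*l + 1.9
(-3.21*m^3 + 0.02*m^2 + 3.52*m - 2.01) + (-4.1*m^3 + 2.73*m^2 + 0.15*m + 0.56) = -7.31*m^3 + 2.75*m^2 + 3.67*m - 1.45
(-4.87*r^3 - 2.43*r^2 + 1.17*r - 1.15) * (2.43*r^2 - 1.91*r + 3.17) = -11.8341*r^5 + 3.3968*r^4 - 7.9535*r^3 - 12.7323*r^2 + 5.9054*r - 3.6455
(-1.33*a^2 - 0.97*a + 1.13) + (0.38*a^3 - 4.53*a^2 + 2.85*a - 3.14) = 0.38*a^3 - 5.86*a^2 + 1.88*a - 2.01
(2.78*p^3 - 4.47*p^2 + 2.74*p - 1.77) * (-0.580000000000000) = -1.6124*p^3 + 2.5926*p^2 - 1.5892*p + 1.0266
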